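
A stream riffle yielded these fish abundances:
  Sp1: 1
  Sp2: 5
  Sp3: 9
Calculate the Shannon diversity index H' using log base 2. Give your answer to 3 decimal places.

Total N = 1+5+9 = 15, so the proportions are 0.06667, 0.33333, 0.6 (working shown to 5 dp, full precision carried).
Each pᵢ log₂ pᵢ term: 0.06667×(-3.90689)=-0.26046, 0.33333×(-1.58496)=-0.52832, 0.6×(-0.73697)=-0.44218.
Sum = -1.23096, so H' = 1.231.

1.231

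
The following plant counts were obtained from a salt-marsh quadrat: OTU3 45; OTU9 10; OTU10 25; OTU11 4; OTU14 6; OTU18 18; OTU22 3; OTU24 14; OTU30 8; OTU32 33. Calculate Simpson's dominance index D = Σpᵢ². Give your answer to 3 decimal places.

Total N = 45+10+25+4+6+18+3+14+8+33 = 166, so the proportions are 0.27108, 0.06024, 0.1506, 0.0241, 0.03614, 0.10843, 0.01807, 0.08434, 0.04819, 0.1988 (working shown to 5 dp, full precision carried).
D = 0.27108² + 0.06024² + 0.1506² + 0.0241² + 0.03614² + 0.10843² + 0.01807² + 0.08434² + 0.04819² + 0.1988² = 0.07349 + 0.00363 + 0.02268 + 0.00058 + 0.00131 + 0.01176 + 0.00033 + 0.00711 + 0.00232 + 0.03952 = 0.16272.
To 3 decimal places, D = 0.163.

0.163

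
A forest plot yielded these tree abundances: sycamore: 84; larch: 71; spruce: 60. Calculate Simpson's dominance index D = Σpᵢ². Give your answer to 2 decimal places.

0.34

Total N = 84+71+60 = 215, so the proportions are 0.3907, 0.3302, 0.2791 (working shown to 4 dp, full precision carried).
D = 0.3907² + 0.3302² + 0.2791² = 0.1526 + 0.1091 + 0.0779 = 0.3396.
To 2 decimal places, D = 0.34.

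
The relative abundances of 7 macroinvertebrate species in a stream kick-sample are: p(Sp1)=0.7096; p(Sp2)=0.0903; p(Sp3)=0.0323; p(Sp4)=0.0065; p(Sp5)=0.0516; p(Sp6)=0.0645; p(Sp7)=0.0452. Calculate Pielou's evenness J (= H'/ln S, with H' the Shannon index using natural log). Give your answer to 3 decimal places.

H' = −Σ pᵢ ln pᵢ = −((-0.24343) + (-0.21714) + (-0.11088) + (-0.03273) + (-0.15295) + (-0.17680) + (-0.13997)) = 1.07390 (working shown to 5 dp, full precision carried).
With S = 7 species, ln S = 1.94591, so J = 1.07390/1.94591 = 0.55188, i.e. 0.552 to 3 decimal places.

0.552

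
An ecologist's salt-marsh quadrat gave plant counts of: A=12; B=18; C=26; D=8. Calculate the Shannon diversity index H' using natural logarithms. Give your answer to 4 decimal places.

Total N = 12+18+26+8 = 64, so the proportions are 0.1875, 0.28125, 0.40625, 0.125 (working shown to 6 dp, full precision carried).
Each pᵢ ln pᵢ term: 0.1875×(-1.673976)=-0.313871, 0.28125×(-1.268511)=-0.356769, 0.40625×(-0.900787)=-0.365945, 0.125×(-2.079442)=-0.259930.
Sum = -1.296514, so H' = 1.2965.

1.2965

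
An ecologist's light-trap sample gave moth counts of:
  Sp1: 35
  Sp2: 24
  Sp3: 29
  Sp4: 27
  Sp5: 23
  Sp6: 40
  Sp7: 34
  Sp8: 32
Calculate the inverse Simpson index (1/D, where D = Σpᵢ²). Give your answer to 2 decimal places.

7.75

Total N = 35+24+29+27+23+40+34+32 = 244, so the proportions are 0.143443, 0.098361, 0.118852, 0.110656, 0.094262, 0.163934, 0.139344, 0.131148 (working shown to 6 dp, full precision carried).
D = 0.143443² + 0.098361² + 0.118852² + 0.110656² + 0.094262² + 0.163934² + 0.139344² + 0.131148² = 0.020576 + 0.009675 + 0.014126 + 0.012245 + 0.008885 + 0.026874 + 0.019417 + 0.017200 = 0.128998.
So 1/D = 7.7521, i.e. 7.75 to 2 decimal places.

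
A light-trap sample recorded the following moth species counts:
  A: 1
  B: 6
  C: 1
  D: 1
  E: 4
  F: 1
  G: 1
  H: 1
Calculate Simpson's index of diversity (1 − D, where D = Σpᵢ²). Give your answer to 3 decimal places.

0.773

Total N = 1+6+1+1+4+1+1+1 = 16, so the proportions are 0.0625, 0.375, 0.0625, 0.0625, 0.25, 0.0625, 0.0625, 0.0625 (working shown to 5 dp, full precision carried).
D = 0.0625² + 0.375² + 0.0625² + 0.0625² + 0.25² + 0.0625² + 0.0625² + 0.0625² = 0.00391 + 0.14062 + 0.00391 + 0.00391 + 0.06250 + 0.00391 + 0.00391 + 0.00391 = 0.22656.
So 1 − D = 0.77344, i.e. 0.773 to 3 decimal places.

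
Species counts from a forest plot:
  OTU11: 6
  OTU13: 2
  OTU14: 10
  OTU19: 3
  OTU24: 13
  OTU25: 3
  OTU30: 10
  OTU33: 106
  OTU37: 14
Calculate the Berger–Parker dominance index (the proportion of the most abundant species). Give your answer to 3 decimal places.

0.635

Total N = 6+2+10+3+13+3+10+106+14 = 167, so the proportions are 0.03593, 0.01198, 0.05988, 0.01796, 0.07784, 0.01796, 0.05988, 0.63473, 0.08383 (working shown to 5 dp, full precision carried).
The largest proportion is 0.63473, i.e. d = 0.635 to 3 decimal places.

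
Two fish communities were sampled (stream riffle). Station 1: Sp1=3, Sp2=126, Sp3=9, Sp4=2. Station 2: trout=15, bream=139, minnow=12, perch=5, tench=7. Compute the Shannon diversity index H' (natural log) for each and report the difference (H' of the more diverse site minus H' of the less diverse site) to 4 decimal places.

Station 1: N=140, proportions 0.021429, 0.9, 0.064286, 0.014286, giving H' = 0.414295 (working shown to 6 dp, full precision carried).
Station 2: N=178, proportions 0.08427, 0.780899, 0.067416, 0.02809, 0.039326, giving H' = 0.810997.
Difference = |0.414295 − 0.810997| = 0.396702, i.e. 0.3967 to 4 decimal places.

0.3967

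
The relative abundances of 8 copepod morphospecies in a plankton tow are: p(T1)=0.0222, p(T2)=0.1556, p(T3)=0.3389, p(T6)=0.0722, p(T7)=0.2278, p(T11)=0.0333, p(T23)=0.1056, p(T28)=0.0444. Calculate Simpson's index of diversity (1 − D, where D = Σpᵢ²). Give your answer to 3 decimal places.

D = 0.0222² + 0.1556² + 0.3389² + 0.0722² + 0.2278² + 0.0333² + 0.1056² + 0.0444² = 0.00049 + 0.02421 + 0.11485 + 0.00521 + 0.05189 + 0.00111 + 0.01115 + 0.00197 = 0.21089 (working shown to 5 dp, full precision carried).
So 1 − D = 0.78911, i.e. 0.789 to 3 decimal places.

0.789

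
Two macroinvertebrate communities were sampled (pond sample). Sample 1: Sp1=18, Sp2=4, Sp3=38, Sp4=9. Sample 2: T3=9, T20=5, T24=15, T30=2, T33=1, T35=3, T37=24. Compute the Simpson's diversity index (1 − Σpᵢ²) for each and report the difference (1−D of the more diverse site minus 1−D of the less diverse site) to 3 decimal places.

Sample 1: N=69, proportions 0.26087, 0.057971, 0.550725, 0.130435, giving 1−D = 0.608276 (working shown to 6 dp, full precision carried).
Sample 2: N=59, proportions 0.152542, 0.084746, 0.254237, 0.033898, 0.016949, 0.050847, 0.40678, giving 1−D = 0.735421.
Difference = |0.608276 − 0.735421| = 0.127145, i.e. 0.127 to 3 decimal places.

0.127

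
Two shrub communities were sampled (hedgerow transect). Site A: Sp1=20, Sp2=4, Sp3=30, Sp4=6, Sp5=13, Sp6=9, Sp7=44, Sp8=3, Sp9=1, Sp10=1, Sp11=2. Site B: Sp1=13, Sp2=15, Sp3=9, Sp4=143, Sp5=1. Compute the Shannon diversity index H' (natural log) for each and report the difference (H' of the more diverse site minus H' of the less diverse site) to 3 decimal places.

Site A: N=133, proportions 0.15038, 0.03008, 0.22556, 0.04511, 0.09774, 0.06767, 0.33083, 0.02256, 0.00752, 0.00752, 0.01504, giving H' = 1.86364 (working shown to 5 dp, full precision carried).
Site B: N=181, proportions 0.07182, 0.08287, 0.04972, 0.79006, 0.00552, giving H' = 0.75967.
Difference = |1.86364 − 0.75967| = 1.10397, i.e. 1.104 to 3 decimal places.

1.104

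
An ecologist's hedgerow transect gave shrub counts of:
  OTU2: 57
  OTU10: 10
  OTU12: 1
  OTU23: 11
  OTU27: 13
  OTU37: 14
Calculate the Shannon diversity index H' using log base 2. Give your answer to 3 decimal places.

Total N = 57+10+1+11+13+14 = 106, so the proportions are 0.53774, 0.09434, 0.00943, 0.10377, 0.12264, 0.13208 (working shown to 5 dp, full precision carried).
Each pᵢ log₂ pᵢ term: 0.53774×(-0.89503)=-0.48129, 0.09434×(-3.40599)=-0.32132, 0.00943×(-6.72792)=-0.06347, 0.10377×(-3.26849)=-0.33918, 0.12264×(-3.02748)=-0.37129, 0.13208×(-2.92057)=-0.38574.
Sum = -1.96229, so H' = 1.962.

1.962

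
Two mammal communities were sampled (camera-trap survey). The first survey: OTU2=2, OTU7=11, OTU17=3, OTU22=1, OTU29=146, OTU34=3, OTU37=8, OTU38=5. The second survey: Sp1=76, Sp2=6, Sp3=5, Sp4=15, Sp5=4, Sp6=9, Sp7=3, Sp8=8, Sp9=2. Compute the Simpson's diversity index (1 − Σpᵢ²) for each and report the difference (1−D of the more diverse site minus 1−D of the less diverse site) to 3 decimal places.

0.292

The first survey: N=179, proportions 0.01117318, 0.06145251, 0.01675978, 0.00558659, 0.81564246, 0.01675978, 0.04469274, 0.02793296, giving 1−D = 0.32745545 (working shown to 8 dp, full precision carried).
The second survey: N=128, proportions 0.59375, 0.046875, 0.0390625, 0.1171875, 0.03125, 0.0703125, 0.0234375, 0.0625, 0.015625, giving 1−D = 0.61938477.
Difference = |0.32745545 − 0.61938477| = 0.29192932, i.e. 0.292 to 3 decimal places.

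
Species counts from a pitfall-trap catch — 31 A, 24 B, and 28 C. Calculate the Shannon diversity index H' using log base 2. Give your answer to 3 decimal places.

Total N = 31+24+28 = 83, so the proportions are 0.37349, 0.28916, 0.33735 (working shown to 5 dp, full precision carried).
Each pᵢ log₂ pᵢ term: 0.37349×(-1.42084)=-0.53068, 0.28916×(-1.79008)=-0.51761, 0.33735×(-1.56768)=-0.52886.
Sum = -1.57715, so H' = 1.577.

1.577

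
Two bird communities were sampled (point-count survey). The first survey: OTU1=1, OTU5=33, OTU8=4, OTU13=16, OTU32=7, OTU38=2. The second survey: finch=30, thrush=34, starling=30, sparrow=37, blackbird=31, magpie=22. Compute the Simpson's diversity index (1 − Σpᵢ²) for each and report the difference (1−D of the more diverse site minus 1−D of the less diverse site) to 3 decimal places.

0.186

The first survey: N=63, proportions 0.015873, 0.52381, 0.063492, 0.253968, 0.111111, 0.031746, giving 1−D = 0.643487 (working shown to 6 dp, full precision carried).
The second survey: N=184, proportions 0.163043, 0.184783, 0.163043, 0.201087, 0.168478, 0.119565, giving 1−D = 0.829572.
Difference = |0.643487 − 0.829572| = 0.186085, i.e. 0.186 to 3 decimal places.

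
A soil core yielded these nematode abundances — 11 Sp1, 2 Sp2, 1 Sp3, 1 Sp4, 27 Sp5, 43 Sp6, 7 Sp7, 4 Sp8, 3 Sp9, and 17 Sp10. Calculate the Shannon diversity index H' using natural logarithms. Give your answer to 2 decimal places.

1.74

Total N = 11+2+1+1+27+43+7+4+3+17 = 116, so the proportions are 0.0948, 0.0172, 0.0086, 0.0086, 0.2328, 0.3707, 0.0603, 0.0345, 0.0259, 0.1466 (working shown to 4 dp, full precision carried).
Each pᵢ ln pᵢ term: 0.0948×(-2.3557)=-0.2234, 0.0172×(-4.0604)=-0.0700, 0.0086×(-4.7536)=-0.0410, 0.0086×(-4.7536)=-0.0410, 0.2328×(-1.4578)=-0.3393, 0.3707×(-0.9924)=-0.3679, 0.0603×(-2.8077)=-0.1694, 0.0345×(-3.3673)=-0.1161, 0.0259×(-3.6550)=-0.0945, 0.1466×(-1.9204)=-0.2814.
Sum = -1.7440, so H' = 1.74.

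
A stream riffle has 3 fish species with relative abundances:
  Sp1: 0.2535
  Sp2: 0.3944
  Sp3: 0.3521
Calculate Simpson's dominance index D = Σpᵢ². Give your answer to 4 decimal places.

0.3438

D = 0.2535² + 0.3944² + 0.3521² = 0.064262 + 0.155551 + 0.123974 = 0.343788 (working shown to 6 dp, full precision carried).
To 4 decimal places, D = 0.3438.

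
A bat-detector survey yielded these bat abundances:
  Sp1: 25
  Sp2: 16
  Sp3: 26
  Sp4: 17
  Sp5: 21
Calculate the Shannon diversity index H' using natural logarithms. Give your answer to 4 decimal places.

1.5907

Total N = 25+16+26+17+21 = 105, so the proportions are 0.238095, 0.152381, 0.247619, 0.161905, 0.2 (working shown to 6 dp, full precision carried).
Each pᵢ ln pᵢ term: 0.238095×(-1.435085)=-0.341687, 0.152381×(-1.881372)=-0.286685, 0.247619×(-1.395864)=-0.345642, 0.161905×(-1.820747)=-0.294788, 0.2×(-1.609438)=-0.321888.
Sum = -1.590690, so H' = 1.5907.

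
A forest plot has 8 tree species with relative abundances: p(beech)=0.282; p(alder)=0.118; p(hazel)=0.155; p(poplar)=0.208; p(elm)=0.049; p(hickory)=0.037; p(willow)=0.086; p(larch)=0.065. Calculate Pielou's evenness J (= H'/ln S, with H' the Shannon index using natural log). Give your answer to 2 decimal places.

H' = −Σ pᵢ ln pᵢ = −((-0.3570) + (-0.2522) + (-0.2890) + (-0.3266) + (-0.1478) + (-0.1220) + (-0.2110) + (-0.1777)) = 1.8831 (working shown to 4 dp, full precision carried).
With S = 8 species, ln S = 2.0794, so J = 1.8831/2.0794 = 0.9056, i.e. 0.91 to 2 decimal places.

0.91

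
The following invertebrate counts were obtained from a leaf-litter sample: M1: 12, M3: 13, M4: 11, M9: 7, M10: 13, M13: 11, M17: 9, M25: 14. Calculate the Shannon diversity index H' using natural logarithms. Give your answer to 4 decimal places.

2.0598

Total N = 12+13+11+7+13+11+9+14 = 90, so the proportions are 0.133333, 0.144444, 0.122222, 0.077778, 0.144444, 0.122222, 0.1, 0.155556 (working shown to 6 dp, full precision carried).
Each pᵢ ln pᵢ term: 0.133333×(-2.014903)=-0.268654, 0.144444×(-1.934860)=-0.279480, 0.122222×(-2.101914)=-0.256901, 0.077778×(-2.553900)=-0.198637, 0.144444×(-1.934860)=-0.279480, 0.122222×(-2.101914)=-0.256901, 0.1×(-2.302585)=-0.230259, 0.155556×(-1.860752)=-0.289450.
Sum = -2.059760, so H' = 2.0598.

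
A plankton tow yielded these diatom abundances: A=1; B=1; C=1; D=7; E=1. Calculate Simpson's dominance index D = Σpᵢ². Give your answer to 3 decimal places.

Total N = 1+1+1+7+1 = 11, so the proportions are 0.09091, 0.09091, 0.09091, 0.63636, 0.09091 (working shown to 5 dp, full precision carried).
D = 0.09091² + 0.09091² + 0.09091² + 0.63636² + 0.09091² = 0.00826 + 0.00826 + 0.00826 + 0.40496 + 0.00826 = 0.43802.
To 3 decimal places, D = 0.438.

0.438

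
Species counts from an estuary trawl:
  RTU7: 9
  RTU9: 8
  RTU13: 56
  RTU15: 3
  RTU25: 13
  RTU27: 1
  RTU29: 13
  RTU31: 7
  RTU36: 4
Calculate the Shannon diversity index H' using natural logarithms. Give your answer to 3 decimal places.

1.657

Total N = 9+8+56+3+13+1+13+7+4 = 114, so the proportions are 0.07895, 0.07018, 0.49123, 0.02632, 0.11404, 0.00877, 0.11404, 0.0614, 0.03509 (working shown to 5 dp, full precision carried).
Each pᵢ ln pᵢ term: 0.07895×(-2.53897)=-0.20045, 0.07018×(-2.65676)=-0.18644, 0.49123×(-0.71085)=-0.34919, 0.02632×(-3.63759)=-0.09573, 0.11404×(-2.17125)=-0.24760, 0.00877×(-4.73620)=-0.04155, 0.11404×(-2.17125)=-0.24760, 0.0614×(-2.79029)=-0.17133, 0.03509×(-3.34990)=-0.11754.
Sum = -1.65741, so H' = 1.657.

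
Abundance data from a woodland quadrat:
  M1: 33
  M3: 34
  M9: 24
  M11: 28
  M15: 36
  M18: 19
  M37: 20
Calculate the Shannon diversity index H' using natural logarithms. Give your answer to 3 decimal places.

Total N = 33+34+24+28+36+19+20 = 194, so the proportions are 0.1701, 0.17526, 0.12371, 0.14433, 0.18557, 0.09794, 0.10309 (working shown to 5 dp, full precision carried).
Each pᵢ ln pᵢ term: 0.1701×(-1.77135)=-0.30131, 0.17526×(-1.74150)=-0.30521, 0.12371×(-2.08980)=-0.25853, 0.14433×(-1.93565)=-0.27937, 0.18557×(-1.68434)=-0.31256, 0.09794×(-2.32342)=-0.22755, 0.10309×(-2.27213)=-0.23424.
Sum = -1.91878, so H' = 1.919.

1.919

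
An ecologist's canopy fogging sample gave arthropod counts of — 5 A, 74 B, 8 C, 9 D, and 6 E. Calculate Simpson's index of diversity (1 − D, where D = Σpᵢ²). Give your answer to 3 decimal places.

0.454

Total N = 5+74+8+9+6 = 102, so the proportions are 0.04902, 0.72549, 0.07843, 0.08824, 0.05882 (working shown to 5 dp, full precision carried).
D = 0.04902² + 0.72549² + 0.07843² + 0.08824² + 0.05882² = 0.00240 + 0.52634 + 0.00615 + 0.00779 + 0.00346 = 0.54614.
So 1 − D = 0.45386, i.e. 0.454 to 3 decimal places.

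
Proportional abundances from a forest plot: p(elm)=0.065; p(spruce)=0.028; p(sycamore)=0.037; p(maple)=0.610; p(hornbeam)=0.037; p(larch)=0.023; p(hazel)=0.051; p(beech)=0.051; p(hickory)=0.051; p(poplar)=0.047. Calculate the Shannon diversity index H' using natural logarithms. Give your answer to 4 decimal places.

Each pᵢ ln pᵢ term (working shown to 6 dp, full precision carried): 0.065×(-2.733368)=-0.177669, 0.028×(-3.575551)=-0.100115, 0.037×(-3.296837)=-0.121983, 0.61×(-0.494296)=-0.301521, 0.037×(-3.296837)=-0.121983, 0.023×(-3.772261)=-0.086762, 0.051×(-2.975930)=-0.151772, 0.051×(-2.975930)=-0.151772, 0.051×(-2.975930)=-0.151772, 0.047×(-3.057608)=-0.143708.
Sum = -1.509058, so H' = 1.5091.

1.5091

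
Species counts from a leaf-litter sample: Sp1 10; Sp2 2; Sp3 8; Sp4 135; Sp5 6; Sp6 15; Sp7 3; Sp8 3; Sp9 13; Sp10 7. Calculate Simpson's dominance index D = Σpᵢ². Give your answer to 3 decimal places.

Total N = 10+2+8+135+6+15+3+3+13+7 = 202, so the proportions are 0.0495, 0.0099, 0.0396, 0.66832, 0.0297, 0.07426, 0.01485, 0.01485, 0.06436, 0.03465 (working shown to 5 dp, full precision carried).
D = 0.0495² + 0.0099² + 0.0396² + 0.66832² + 0.0297² + 0.07426² + 0.01485² + 0.01485² + 0.06436² + 0.03465² = 0.00245 + 0.00010 + 0.00157 + 0.44665 + 0.00088 + 0.00551 + 0.00022 + 0.00022 + 0.00414 + 0.00120 = 0.46294.
To 3 decimal places, D = 0.463.

0.463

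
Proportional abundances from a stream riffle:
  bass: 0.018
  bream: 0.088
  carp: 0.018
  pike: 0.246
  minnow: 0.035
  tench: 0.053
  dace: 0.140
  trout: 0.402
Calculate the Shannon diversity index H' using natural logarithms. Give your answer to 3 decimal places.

Each pᵢ ln pᵢ term (working shown to 5 dp, full precision carried): 0.018×(-4.01738)=-0.07231, 0.088×(-2.43042)=-0.21388, 0.018×(-4.01738)=-0.07231, 0.246×(-1.40242)=-0.34500, 0.035×(-3.35241)=-0.11733, 0.053×(-2.93746)=-0.15569, 0.14×(-1.96611)=-0.27526, 0.402×(-0.91130)=-0.36634.
Sum = -1.61812, so H' = 1.618.

1.618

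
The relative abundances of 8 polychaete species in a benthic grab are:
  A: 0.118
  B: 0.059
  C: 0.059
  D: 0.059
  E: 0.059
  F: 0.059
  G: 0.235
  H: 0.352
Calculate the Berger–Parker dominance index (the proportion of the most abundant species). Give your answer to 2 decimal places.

The largest proportion is 0.352, i.e. d = 0.35 to 2 decimal places.

0.35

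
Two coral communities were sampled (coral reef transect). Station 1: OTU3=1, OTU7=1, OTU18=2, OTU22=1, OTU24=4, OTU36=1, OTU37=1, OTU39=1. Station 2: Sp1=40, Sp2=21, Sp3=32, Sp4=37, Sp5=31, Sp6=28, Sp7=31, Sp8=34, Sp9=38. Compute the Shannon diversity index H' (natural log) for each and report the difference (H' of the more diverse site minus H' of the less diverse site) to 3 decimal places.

Station 1: N=12, proportions 0.08333, 0.08333, 0.16667, 0.08333, 0.33333, 0.08333, 0.08333, 0.08333, giving H' = 1.90728 (working shown to 5 dp, full precision carried).
Station 2: N=292, proportions 0.13699, 0.07192, 0.10959, 0.12671, 0.10616, 0.09589, 0.10616, 0.11644, 0.13014, giving H' = 2.18247.
Difference = |1.90728 − 2.18247| = 0.27519, i.e. 0.275 to 3 decimal places.

0.275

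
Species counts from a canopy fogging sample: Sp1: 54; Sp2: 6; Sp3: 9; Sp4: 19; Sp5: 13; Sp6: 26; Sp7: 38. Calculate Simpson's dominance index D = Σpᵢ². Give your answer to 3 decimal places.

Total N = 54+6+9+19+13+26+38 = 165, so the proportions are 0.32727, 0.03636, 0.05455, 0.11515, 0.07879, 0.15758, 0.2303 (working shown to 5 dp, full precision carried).
D = 0.32727² + 0.03636² + 0.05455² + 0.11515² + 0.07879² + 0.15758² + 0.2303² = 0.10711 + 0.00132 + 0.00298 + 0.01326 + 0.00621 + 0.02483 + 0.05304 = 0.20874.
To 3 decimal places, D = 0.209.

0.209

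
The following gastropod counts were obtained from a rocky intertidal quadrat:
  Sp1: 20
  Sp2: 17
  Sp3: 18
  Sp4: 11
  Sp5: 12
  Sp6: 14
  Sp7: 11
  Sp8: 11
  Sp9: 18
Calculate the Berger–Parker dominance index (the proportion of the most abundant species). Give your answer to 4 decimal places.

0.1515

Total N = 20+17+18+11+12+14+11+11+18 = 132, so the proportions are 0.151515, 0.128788, 0.136364, 0.083333, 0.090909, 0.106061, 0.083333, 0.083333, 0.136364 (working shown to 6 dp, full precision carried).
The largest proportion is 0.151515, i.e. d = 0.1515 to 4 decimal places.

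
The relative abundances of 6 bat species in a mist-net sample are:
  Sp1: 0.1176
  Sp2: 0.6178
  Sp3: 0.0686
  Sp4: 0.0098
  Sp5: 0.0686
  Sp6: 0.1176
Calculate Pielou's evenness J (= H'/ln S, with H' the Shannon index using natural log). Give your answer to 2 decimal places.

H' = −Σ pᵢ ln pᵢ = −((-0.2517) + (-0.2975) + (-0.1838) + (-0.0453) + (-0.1838) + (-0.2517)) = 1.2139 (working shown to 4 dp, full precision carried).
With S = 6 species, ln S = 1.7918, so J = 1.2139/1.7918 = 0.6775, i.e. 0.68 to 2 decimal places.

0.68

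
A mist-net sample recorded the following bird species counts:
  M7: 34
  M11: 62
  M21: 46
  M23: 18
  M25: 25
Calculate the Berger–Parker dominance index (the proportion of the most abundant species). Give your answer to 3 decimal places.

Total N = 34+62+46+18+25 = 185, so the proportions are 0.18378, 0.33514, 0.24865, 0.0973, 0.13514 (working shown to 5 dp, full precision carried).
The largest proportion is 0.33514, i.e. d = 0.335 to 3 decimal places.

0.335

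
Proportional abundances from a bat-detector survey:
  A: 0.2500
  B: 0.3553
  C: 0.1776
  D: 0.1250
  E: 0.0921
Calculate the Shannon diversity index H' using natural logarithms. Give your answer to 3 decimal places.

1.501

Each pᵢ ln pᵢ term (working shown to 5 dp, full precision carried): 0.25×(-1.38629)=-0.34657, 0.3553×(-1.03479)=-0.36766, 0.1776×(-1.72822)=-0.30693, 0.125×(-2.07944)=-0.25993, 0.0921×(-2.38488)=-0.21965.
Sum = -1.50075, so H' = 1.501.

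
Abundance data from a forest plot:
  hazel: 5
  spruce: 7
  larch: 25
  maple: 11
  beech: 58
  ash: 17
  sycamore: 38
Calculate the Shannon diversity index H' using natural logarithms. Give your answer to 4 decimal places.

1.6627

Total N = 5+7+25+11+58+17+38 = 161, so the proportions are 0.031056, 0.043478, 0.15528, 0.068323, 0.360248, 0.10559, 0.236025 (working shown to 6 dp, full precision carried).
Each pᵢ ln pᵢ term: 0.031056×(-3.471966)=-0.107825, 0.043478×(-3.135494)=-0.136326, 0.15528×(-1.862529)=-0.289213, 0.068323×(-2.683509)=-0.183345, 0.360248×(-1.020961)=-0.367800, 0.10559×(-2.248191)=-0.237387, 0.236025×(-1.443818)=-0.340777.
Sum = -1.662672, so H' = 1.6627.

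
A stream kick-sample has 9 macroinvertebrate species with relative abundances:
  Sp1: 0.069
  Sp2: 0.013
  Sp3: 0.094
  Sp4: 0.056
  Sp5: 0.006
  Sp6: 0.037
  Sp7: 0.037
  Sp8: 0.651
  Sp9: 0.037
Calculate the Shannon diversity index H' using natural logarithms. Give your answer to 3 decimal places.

Each pᵢ ln pᵢ term (working shown to 5 dp, full precision carried): 0.069×(-2.67365)=-0.18448, 0.013×(-4.34281)=-0.05646, 0.094×(-2.36446)=-0.22226, 0.056×(-2.88240)=-0.16141, 0.006×(-5.11600)=-0.03070, 0.037×(-3.29684)=-0.12198, 0.037×(-3.29684)=-0.12198, 0.651×(-0.42925)=-0.27944, 0.037×(-3.29684)=-0.12198.
Sum = -1.30070, so H' = 1.301.

1.301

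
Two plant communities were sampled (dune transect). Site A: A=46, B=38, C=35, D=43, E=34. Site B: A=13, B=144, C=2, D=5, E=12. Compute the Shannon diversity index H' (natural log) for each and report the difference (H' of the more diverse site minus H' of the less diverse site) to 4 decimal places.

Site A: N=196, proportions 0.234694, 0.193878, 0.178571, 0.219388, 0.173469, giving H' = 1.602549 (working shown to 6 dp, full precision carried).
Site B: N=176, proportions 0.073864, 0.818182, 0.011364, 0.028409, 0.068182, giving H' = 0.691792.
Difference = |1.602549 − 0.691792| = 0.910757, i.e. 0.9108 to 4 decimal places.

0.9108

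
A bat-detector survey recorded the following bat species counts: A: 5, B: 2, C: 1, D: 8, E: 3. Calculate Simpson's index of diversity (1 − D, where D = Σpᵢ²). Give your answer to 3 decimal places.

Total N = 5+2+1+8+3 = 19, so the proportions are 0.26316, 0.10526, 0.05263, 0.42105, 0.15789 (working shown to 5 dp, full precision carried).
D = 0.26316² + 0.10526² + 0.05263² + 0.42105² + 0.15789² = 0.06925 + 0.01108 + 0.00277 + 0.17729 + 0.02493 = 0.28532.
So 1 − D = 0.71468, i.e. 0.715 to 3 decimal places.

0.715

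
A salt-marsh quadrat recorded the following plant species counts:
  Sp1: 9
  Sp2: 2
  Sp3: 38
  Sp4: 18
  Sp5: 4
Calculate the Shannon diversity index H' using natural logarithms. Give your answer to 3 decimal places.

Total N = 9+2+38+18+4 = 71, so the proportions are 0.12676, 0.02817, 0.53521, 0.25352, 0.05634 (working shown to 5 dp, full precision carried).
Each pᵢ ln pᵢ term: 0.12676×(-2.06546)=-0.26182, 0.02817×(-3.56953)=-0.10055, 0.53521×(-0.62509)=-0.33456, 0.25352×(-1.37231)=-0.34791, 0.05634×(-2.87639)=-0.16205.
Sum = -1.20688, so H' = 1.207.

1.207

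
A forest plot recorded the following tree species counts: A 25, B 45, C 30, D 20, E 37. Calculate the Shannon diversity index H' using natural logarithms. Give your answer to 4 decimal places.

1.5701

Total N = 25+45+30+20+37 = 157, so the proportions are 0.159236, 0.286624, 0.191083, 0.127389, 0.235669 (working shown to 6 dp, full precision carried).
Each pᵢ ln pᵢ term: 0.159236×(-1.837370)=-0.292575, 0.286624×(-1.249583)=-0.358161, 0.191083×(-1.655048)=-0.316251, 0.127389×(-2.060514)=-0.262486, 0.235669×(-1.445328)=-0.340619.
Sum = -1.570091, so H' = 1.5701.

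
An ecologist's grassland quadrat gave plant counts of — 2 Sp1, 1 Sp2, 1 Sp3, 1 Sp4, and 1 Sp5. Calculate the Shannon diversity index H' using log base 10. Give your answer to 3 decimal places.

0.678

Total N = 2+1+1+1+1 = 6, so the proportions are 0.33333, 0.16667, 0.16667, 0.16667, 0.16667 (working shown to 5 dp, full precision carried).
Each pᵢ log₁₀ pᵢ term: 0.33333×(-0.47712)=-0.15904, 0.16667×(-0.77815)=-0.12969, 0.16667×(-0.77815)=-0.12969, 0.16667×(-0.77815)=-0.12969, 0.16667×(-0.77815)=-0.12969.
Sum = -0.67781, so H' = 0.678.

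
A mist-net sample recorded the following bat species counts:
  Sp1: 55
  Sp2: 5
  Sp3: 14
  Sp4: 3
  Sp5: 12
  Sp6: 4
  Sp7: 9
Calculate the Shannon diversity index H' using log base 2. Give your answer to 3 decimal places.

2.092

Total N = 55+5+14+3+12+4+9 = 102, so the proportions are 0.53922, 0.04902, 0.13725, 0.02941, 0.11765, 0.03922, 0.08824 (working shown to 5 dp, full precision carried).
Each pᵢ log₂ pᵢ term: 0.53922×(-0.89107)=-0.48048, 0.04902×(-4.35050)=-0.21326, 0.13725×(-2.86507)=-0.39324, 0.02941×(-5.08746)=-0.14963, 0.11765×(-3.08746)=-0.36323, 0.03922×(-4.67243)=-0.18323, 0.08824×(-3.50250)=-0.30904.
Sum = -2.09212, so H' = 2.092.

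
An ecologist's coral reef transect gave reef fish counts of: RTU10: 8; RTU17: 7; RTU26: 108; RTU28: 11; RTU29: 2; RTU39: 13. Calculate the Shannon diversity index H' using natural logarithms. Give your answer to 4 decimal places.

0.9970

Total N = 8+7+108+11+2+13 = 149, so the proportions are 0.053691, 0.04698, 0.724832, 0.073826, 0.013423, 0.087248 (working shown to 6 dp, full precision carried).
Each pᵢ ln pᵢ term: 0.053691×(-2.924505)=-0.157020, 0.04698×(-3.058036)=-0.143666, 0.724832×(-0.321815)=-0.233262, 0.073826×(-2.606051)=-0.192393, 0.013423×(-4.310799)=-0.057863, 0.087248×(-2.438997)=-0.212798.
Sum = -0.997003, so H' = 0.9970.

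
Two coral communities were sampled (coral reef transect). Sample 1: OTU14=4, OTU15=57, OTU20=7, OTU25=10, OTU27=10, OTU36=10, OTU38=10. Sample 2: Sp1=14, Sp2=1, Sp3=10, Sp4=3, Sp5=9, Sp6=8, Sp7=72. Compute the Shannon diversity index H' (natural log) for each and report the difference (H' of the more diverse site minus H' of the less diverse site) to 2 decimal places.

0.24

Sample 1: N=108, proportions 0.037, 0.5278, 0.0648, 0.0926, 0.0926, 0.0926, 0.0926, giving H' = 1.5180 (working shown to 4 dp, full precision carried).
Sample 2: N=117, proportions 0.1197, 0.0085, 0.0855, 0.0256, 0.0769, 0.0684, 0.6154, giving H' = 1.2784.
Difference = |1.5180 − 1.2784| = 0.2396, i.e. 0.24 to 2 decimal places.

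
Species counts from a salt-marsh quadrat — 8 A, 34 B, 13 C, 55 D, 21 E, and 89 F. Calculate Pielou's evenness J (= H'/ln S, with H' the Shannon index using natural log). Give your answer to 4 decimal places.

0.8445

Total N = 8+34+13+55+21+89 = 220, so the proportions are 0.036364, 0.154545, 0.059091, 0.25, 0.095455, 0.404545 (working shown to 6 dp, full precision carried).
H' = −Σ pᵢ ln pᵢ = −((-0.120516) + (-0.288578) + (-0.167149) + (-0.346574) + (-0.224233) + (-0.366110)) = 1.513159.
With S = 6 species, ln S = 1.791759, so J = 1.513159/1.791759 = 0.844510, i.e. 0.8445 to 4 decimal places.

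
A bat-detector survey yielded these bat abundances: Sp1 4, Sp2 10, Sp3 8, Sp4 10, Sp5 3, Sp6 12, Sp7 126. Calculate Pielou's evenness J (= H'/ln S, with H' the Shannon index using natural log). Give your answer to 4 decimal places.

0.5371

Total N = 4+10+8+10+3+12+126 = 173, so the proportions are 0.023121, 0.057803, 0.046243, 0.057803, 0.017341, 0.069364, 0.728324 (working shown to 6 dp, full precision carried).
H' = −Σ pᵢ ln pᵢ = −((-0.087098) + (-0.164781) + (-0.142143) + (-0.164781) + (-0.070312) + (-0.185090) + (-0.230886)) = 1.045091.
With S = 7 species, ln S = 1.945910, so J = 1.045091/1.945910 = 0.537071, i.e. 0.5371 to 4 decimal places.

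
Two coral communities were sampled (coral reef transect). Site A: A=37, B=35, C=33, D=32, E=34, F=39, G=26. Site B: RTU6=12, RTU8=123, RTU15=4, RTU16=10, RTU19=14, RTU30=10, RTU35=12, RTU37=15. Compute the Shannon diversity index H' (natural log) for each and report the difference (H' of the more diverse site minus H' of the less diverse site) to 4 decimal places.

0.5444

Site A: N=236, proportions 0.15678, 0.148305, 0.139831, 0.135593, 0.144068, 0.165254, 0.110169, giving H' = 1.939191 (working shown to 6 dp, full precision carried).
Site B: N=200, proportions 0.06, 0.615, 0.02, 0.05, 0.07, 0.05, 0.06, 0.075, giving H' = 1.394813.
Difference = |1.939191 − 1.394813| = 0.544378, i.e. 0.5444 to 4 decimal places.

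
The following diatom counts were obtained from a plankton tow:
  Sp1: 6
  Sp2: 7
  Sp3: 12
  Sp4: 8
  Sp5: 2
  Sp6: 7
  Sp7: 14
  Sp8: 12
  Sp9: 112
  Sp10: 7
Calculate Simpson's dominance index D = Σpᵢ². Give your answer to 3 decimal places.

Total N = 6+7+12+8+2+7+14+12+112+7 = 187, so the proportions are 0.03209, 0.03743, 0.06417, 0.04278, 0.0107, 0.03743, 0.07487, 0.06417, 0.59893, 0.03743 (working shown to 5 dp, full precision carried).
D = 0.03209² + 0.03743² + 0.06417² + 0.04278² + 0.0107² + 0.03743² + 0.07487² + 0.06417² + 0.59893² + 0.03743² = 0.00103 + 0.00140 + 0.00412 + 0.00183 + 0.00011 + 0.00140 + 0.00560 + 0.00412 + 0.35872 + 0.00140 = 0.37974.
To 3 decimal places, D = 0.380.

0.380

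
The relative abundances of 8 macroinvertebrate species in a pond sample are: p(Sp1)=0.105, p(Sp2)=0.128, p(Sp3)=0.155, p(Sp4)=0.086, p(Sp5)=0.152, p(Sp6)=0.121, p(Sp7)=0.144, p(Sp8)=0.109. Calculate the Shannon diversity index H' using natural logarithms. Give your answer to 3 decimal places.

Each pᵢ ln pᵢ term (working shown to 5 dp, full precision carried): 0.105×(-2.25379)=-0.23665, 0.128×(-2.05573)=-0.26313, 0.155×(-1.86433)=-0.28897, 0.086×(-2.45341)=-0.21099, 0.152×(-1.88387)=-0.28635, 0.121×(-2.11196)=-0.25555, 0.144×(-1.93794)=-0.27906, 0.109×(-2.21641)=-0.24159.
Sum = -2.06229, so H' = 2.062.

2.062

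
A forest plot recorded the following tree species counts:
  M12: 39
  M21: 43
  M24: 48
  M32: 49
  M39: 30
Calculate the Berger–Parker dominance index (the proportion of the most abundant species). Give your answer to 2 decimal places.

0.23

Total N = 39+43+48+49+30 = 209, so the proportions are 0.1866, 0.2057, 0.2297, 0.2344, 0.1435 (working shown to 4 dp, full precision carried).
The largest proportion is 0.2344, i.e. d = 0.23 to 2 decimal places.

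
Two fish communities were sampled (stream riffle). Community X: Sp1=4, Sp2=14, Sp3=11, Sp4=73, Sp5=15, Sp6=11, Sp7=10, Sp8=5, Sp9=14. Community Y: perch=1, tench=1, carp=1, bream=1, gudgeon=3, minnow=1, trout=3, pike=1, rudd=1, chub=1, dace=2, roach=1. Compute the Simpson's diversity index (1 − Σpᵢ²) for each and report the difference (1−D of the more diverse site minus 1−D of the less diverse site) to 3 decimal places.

0.149

Community X: N=157, proportions 0.025478, 0.089172, 0.070064, 0.464968, 0.095541, 0.070064, 0.063694, 0.031847, 0.089172, giving 1−D = 0.743235 (working shown to 6 dp, full precision carried).
Community Y: N=17, proportions 0.058824, 0.058824, 0.058824, 0.058824, 0.176471, 0.058824, 0.176471, 0.058824, 0.058824, 0.058824, 0.117647, 0.058824, giving 1−D = 0.892734.
Difference = |0.743235 − 0.892734| = 0.149499, i.e. 0.149 to 3 decimal places.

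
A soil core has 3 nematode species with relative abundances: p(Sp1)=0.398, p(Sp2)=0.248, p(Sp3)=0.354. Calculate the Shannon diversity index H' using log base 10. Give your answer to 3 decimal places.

0.469

Each pᵢ log₁₀ pᵢ term (working shown to 5 dp, full precision carried): 0.398×(-0.40012)=-0.15925, 0.248×(-0.60555)=-0.15018, 0.354×(-0.45100)=-0.15965.
Sum = -0.46908, so H' = 0.469.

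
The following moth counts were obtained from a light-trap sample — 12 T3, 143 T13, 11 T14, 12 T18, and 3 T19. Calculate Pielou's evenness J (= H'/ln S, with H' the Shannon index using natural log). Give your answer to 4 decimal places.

Total N = 12+143+11+12+3 = 181, so the proportions are 0.066298, 0.790055, 0.060773, 0.066298, 0.016575 (working shown to 6 dp, full precision carried).
H' = −Σ pᵢ ln pᵢ = −((-0.179907) + (-0.186178) + (-0.170202) + (-0.179907) + (-0.067954)) = 0.784148.
With S = 5 species, ln S = 1.609438, so J = 0.784148/1.609438 = 0.487218, i.e. 0.4872 to 4 decimal places.

0.4872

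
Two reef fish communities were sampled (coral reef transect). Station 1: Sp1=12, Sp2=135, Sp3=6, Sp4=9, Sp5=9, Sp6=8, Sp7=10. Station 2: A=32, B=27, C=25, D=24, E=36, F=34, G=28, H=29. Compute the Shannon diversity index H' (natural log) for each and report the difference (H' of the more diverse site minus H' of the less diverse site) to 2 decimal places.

Station 1: N=189, proportions 0.06349, 0.71429, 0.03175, 0.04762, 0.04762, 0.04233, 0.05291, giving H' = 1.10422 (working shown to 5 dp, full precision carried).
Station 2: N=235, proportions 0.13617, 0.11489, 0.10638, 0.10213, 0.15319, 0.14468, 0.11915, 0.1234, giving H' = 2.07026.
Difference = |1.10422 − 2.07026| = 0.96604, i.e. 0.97 to 2 decimal places.

0.97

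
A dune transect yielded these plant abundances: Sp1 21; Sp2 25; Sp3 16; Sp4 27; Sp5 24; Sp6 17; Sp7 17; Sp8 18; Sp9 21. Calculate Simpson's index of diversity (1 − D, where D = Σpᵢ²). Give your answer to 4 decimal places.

0.8852

Total N = 21+25+16+27+24+17+17+18+21 = 186, so the proportions are 0.112903, 0.134409, 0.086022, 0.145161, 0.129032, 0.091398, 0.091398, 0.096774, 0.112903 (working shown to 6 dp, full precision carried).
D = 0.112903² + 0.134409² + 0.086022² + 0.145161² + 0.129032² + 0.091398² + 0.091398² + 0.096774² + 0.112903² = 0.012747 + 0.018066 + 0.007400 + 0.021072 + 0.016649 + 0.008354 + 0.008354 + 0.009365 + 0.012747 = 0.114753.
So 1 − D = 0.885247, i.e. 0.8852 to 4 decimal places.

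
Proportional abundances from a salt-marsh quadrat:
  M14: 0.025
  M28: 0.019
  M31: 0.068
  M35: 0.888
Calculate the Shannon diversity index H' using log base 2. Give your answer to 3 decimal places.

0.658

Each pᵢ log₂ pᵢ term (working shown to 5 dp, full precision carried): 0.025×(-5.32193)=-0.13305, 0.019×(-5.71786)=-0.10864, 0.068×(-3.87832)=-0.26373, 0.888×(-0.17137)=-0.15218.
Sum = -0.65759, so H' = 0.658.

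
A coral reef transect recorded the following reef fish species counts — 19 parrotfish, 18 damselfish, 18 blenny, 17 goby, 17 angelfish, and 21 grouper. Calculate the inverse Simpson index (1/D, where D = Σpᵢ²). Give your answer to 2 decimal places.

5.97

Total N = 19+18+18+17+17+21 = 110, so the proportions are 0.172727, 0.163636, 0.163636, 0.154545, 0.154545, 0.190909 (working shown to 6 dp, full precision carried).
D = 0.172727² + 0.163636² + 0.163636² + 0.154545² + 0.154545² + 0.190909² = 0.029835 + 0.026777 + 0.026777 + 0.023884 + 0.023884 + 0.036446 = 0.167603.
So 1/D = 5.9665, i.e. 5.97 to 2 decimal places.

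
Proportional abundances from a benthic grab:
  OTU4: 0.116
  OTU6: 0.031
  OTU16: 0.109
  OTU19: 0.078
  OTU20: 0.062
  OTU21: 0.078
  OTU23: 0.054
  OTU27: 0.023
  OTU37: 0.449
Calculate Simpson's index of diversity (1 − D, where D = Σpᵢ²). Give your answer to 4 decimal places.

D = 0.116² + 0.031² + 0.109² + 0.078² + 0.062² + 0.078² + 0.054² + 0.023² + 0.449² = 0.013456 + 0.000961 + 0.011881 + 0.006084 + 0.003844 + 0.006084 + 0.002916 + 0.000529 + 0.201601 = 0.247356 (working shown to 6 dp, full precision carried).
So 1 − D = 0.752644, i.e. 0.7526 to 4 decimal places.

0.7526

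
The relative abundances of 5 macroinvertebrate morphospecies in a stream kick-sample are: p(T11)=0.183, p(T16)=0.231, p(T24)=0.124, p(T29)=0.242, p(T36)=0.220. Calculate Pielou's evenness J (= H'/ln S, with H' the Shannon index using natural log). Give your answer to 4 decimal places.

0.9846

H' = −Σ pᵢ ln pᵢ = −((-0.310783) + (-0.338493) + (-0.258847) + (-0.343354) + (-0.333108)) = 1.584585 (working shown to 6 dp, full precision carried).
With S = 5 species, ln S = 1.609438, so J = 1.584585/1.609438 = 0.984558, i.e. 0.9846 to 4 decimal places.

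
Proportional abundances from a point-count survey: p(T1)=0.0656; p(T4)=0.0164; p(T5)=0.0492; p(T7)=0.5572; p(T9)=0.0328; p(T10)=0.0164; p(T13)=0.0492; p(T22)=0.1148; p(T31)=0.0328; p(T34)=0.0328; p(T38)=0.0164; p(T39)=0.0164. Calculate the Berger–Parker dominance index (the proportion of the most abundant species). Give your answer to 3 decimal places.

The largest proportion is 0.5572, i.e. d = 0.557 to 3 decimal places.

0.557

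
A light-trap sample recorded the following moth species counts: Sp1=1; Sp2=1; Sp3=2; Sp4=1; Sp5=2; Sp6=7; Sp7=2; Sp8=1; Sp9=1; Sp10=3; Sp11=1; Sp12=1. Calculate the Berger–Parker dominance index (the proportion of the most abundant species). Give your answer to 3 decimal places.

Total N = 1+1+2+1+2+7+2+1+1+3+1+1 = 23, so the proportions are 0.04348, 0.04348, 0.08696, 0.04348, 0.08696, 0.30435, 0.08696, 0.04348, 0.04348, 0.13043, 0.04348, 0.04348 (working shown to 5 dp, full precision carried).
The largest proportion is 0.30435, i.e. d = 0.304 to 3 decimal places.

0.304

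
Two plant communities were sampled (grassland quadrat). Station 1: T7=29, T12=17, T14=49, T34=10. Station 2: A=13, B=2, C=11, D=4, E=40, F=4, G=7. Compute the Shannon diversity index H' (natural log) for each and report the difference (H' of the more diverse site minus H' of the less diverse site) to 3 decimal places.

Station 1: N=105, proportions 0.27619, 0.161905, 0.466667, 0.095238, giving H' = 1.229758 (working shown to 6 dp, full precision carried).
Station 2: N=81, proportions 0.160494, 0.024691, 0.135802, 0.049383, 0.493827, 0.049383, 0.08642, giving H' = 1.513284.
Difference = |1.229758 − 1.513284| = 0.283526, i.e. 0.284 to 3 decimal places.

0.284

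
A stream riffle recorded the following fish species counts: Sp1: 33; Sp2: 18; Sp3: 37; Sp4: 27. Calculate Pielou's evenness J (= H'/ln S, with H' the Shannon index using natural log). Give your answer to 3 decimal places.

0.976

Total N = 33+18+37+27 = 115, so the proportions are 0.28696, 0.15652, 0.32174, 0.23478 (working shown to 5 dp, full precision carried).
H' = −Σ pᵢ ln pᵢ = −((-0.35824) + (-0.29028) + (-0.36486) + (-0.34022)) = 1.35360.
With S = 4 species, ln S = 1.38629, so J = 1.35360/1.38629 = 0.97642, i.e. 0.976 to 3 decimal places.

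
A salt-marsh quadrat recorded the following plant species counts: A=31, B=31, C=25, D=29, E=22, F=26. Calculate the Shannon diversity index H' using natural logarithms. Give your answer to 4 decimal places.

Total N = 31+31+25+29+22+26 = 164, so the proportions are 0.189024, 0.189024, 0.152439, 0.176829, 0.134146, 0.158537 (working shown to 6 dp, full precision carried).
Each pᵢ ln pᵢ term: 0.189024×(-1.665879)=-0.314892, 0.189024×(-1.665879)=-0.314892, 0.152439×(-1.880991)=-0.286736, 0.176829×(-1.732571)=-0.306369, 0.134146×(-2.008824)=-0.269476, 0.158537×(-1.841770)=-0.291988.
Sum = -1.784353, so H' = 1.7844.

1.7844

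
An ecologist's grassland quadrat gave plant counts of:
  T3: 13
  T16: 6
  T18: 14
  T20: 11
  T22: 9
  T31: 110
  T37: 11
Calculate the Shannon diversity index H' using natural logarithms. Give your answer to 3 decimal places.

Total N = 13+6+14+11+9+110+11 = 174, so the proportions are 0.07471, 0.03448, 0.08046, 0.06322, 0.05172, 0.63218, 0.06322 (working shown to 5 dp, full precision carried).
Each pᵢ ln pᵢ term: 0.07471×(-2.59411)=-0.19381, 0.03448×(-3.36730)=-0.11611, 0.08046×(-2.52000)=-0.20276, 0.06322×(-2.76116)=-0.17456, 0.05172×(-2.96183)=-0.15320, 0.63218×(-0.45857)=-0.28990, 0.06322×(-2.76116)=-0.17456.
Sum = -1.30490, so H' = 1.305.

1.305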